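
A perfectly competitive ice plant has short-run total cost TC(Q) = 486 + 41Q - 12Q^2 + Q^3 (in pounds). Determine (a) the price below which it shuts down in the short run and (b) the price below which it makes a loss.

AVC = 41 - 12Q + Q^2; minimized at Q = 6, giving min AVC = £5. That is the shutdown price.
ATC = 486/Q + 41 - 12Q + Q^2. Setting dATC/dQ = −486/Q^2 − 12 + 2Q = 0 gives Q = 9 (since 2·9^3 − 12·9^2 = 486).
min ATC = 486/9 + 41 − 12·9 + 9^2 = £68. That is the break-even price.
Between these two prices the firm operates at a loss; above £68 it earns a profit.

Shutdown price = £5; break-even price = £68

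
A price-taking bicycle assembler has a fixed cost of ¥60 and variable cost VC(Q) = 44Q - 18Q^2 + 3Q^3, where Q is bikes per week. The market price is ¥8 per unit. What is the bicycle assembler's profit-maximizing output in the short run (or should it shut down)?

Shut down

Strip out fixed cost: VC = 44Q - 18Q^2 + 3Q^3. Then AVC = 44 - 18Q + 3Q^2 and MC = 44 - 36Q + 9Q^2.
AVC is minimized where dAVC/dQ = -18 + 6Q = 0, at Q = 3; min AVC = 44 - 18·3 + 3·3^2 = ¥17.
Since P = ¥8 < min AVC = ¥17, price fails to cover variable cost at any output.
The firm minimizes its loss by shutting down and losing only its fixed cost of ¥60.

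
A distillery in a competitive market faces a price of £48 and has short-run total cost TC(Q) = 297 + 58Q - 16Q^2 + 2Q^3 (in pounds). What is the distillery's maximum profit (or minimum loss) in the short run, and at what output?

Profit = -£197 at Q = 5

AVC = 58 - 16Q + 2Q^2 has its minimum £26 at Q = 4; price £48 clears that bar, so the firm operates.
With MC = 58 - 32Q + 6Q^2, P = MC on the upward-sloping part at Q* = 5.
TR = 48·5 = 240. TC = 297 + 140 = 437. Profit = 240 − 437 = -£197.
By producing, the firm covers all variable cost plus £100 of fixed cost; shutting down would lose the full £297.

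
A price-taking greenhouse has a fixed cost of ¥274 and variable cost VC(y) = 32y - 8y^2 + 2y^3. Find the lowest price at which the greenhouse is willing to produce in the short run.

Short-run supply begins at min AVC. From VC = 32y - 8y^2 + 2y^3, AVC = 32 - 8y + 2y^2.
At the minimum of AVC, MC = AVC. MC = 32 - 16y + 6y^2; setting MC = AVC gives 4y^2 - 8y = 0, so y = 2. min AVC = 24.
So the shutdown price is ¥24.

¥24 per unit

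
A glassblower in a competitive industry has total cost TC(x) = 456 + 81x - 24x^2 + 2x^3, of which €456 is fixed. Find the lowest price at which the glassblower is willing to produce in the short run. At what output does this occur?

Short-run supply begins at min AVC. From VC = 81x - 24x^2 + 2x^3, AVC = 81 - 24x + 2x^2.
At the minimum of AVC, MC = AVC. MC = 81 - 48x + 6x^2; setting MC = AVC gives 4x^2 - 24x = 0, so x = 6. min AVC = 9.
So the shutdown price is €9.

€9 per unit, at x = 6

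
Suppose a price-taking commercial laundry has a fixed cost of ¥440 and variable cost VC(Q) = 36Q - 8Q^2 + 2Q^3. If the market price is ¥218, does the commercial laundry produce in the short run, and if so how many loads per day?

Produce at Q = 7

From TC, MC = TC'(Q) = 36 - 16Q + 6Q^2 and AVC = VC/Q = 36 - 8Q + 2Q^2.
The AVC parabola has its vertex at Q = 8/4 = 2, where AVC = 36 - 8·2 + 2·2^2 = ¥28.
P = ¥218 exceeds min AVC = ¥28, so the firm stays open.
Set P = MC: 218 = 36 - 16Q + 6Q^2 → -182 - 16Q + 6Q^2 = 0. The roots are Q = -13/3 and Q = 7; the profit-maximizing output is on the rising part of MC, so Q* = 7.
Check: AVC at Q = 7 is ¥78 ≤ P, so revenue covers variable cost.
Profit = P·Q − TC = 218·7 − 986 = ¥540.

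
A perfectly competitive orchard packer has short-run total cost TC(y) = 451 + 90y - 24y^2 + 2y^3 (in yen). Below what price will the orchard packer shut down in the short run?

¥18 per unit

The shutdown price is the minimum of AVC. VC = 90y - 24y^2 + 2y^3, so AVC = 90 - 24y + 2y^2.
dAVC/dy = -24 + 4y = 0 gives y = 6. min AVC = 90 - 24·6 + 2·6^2 = 18.
The firm shuts down for any P below ¥18.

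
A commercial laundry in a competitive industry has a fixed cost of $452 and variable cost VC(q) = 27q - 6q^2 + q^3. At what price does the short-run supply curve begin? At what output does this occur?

Short-run supply begins at min AVC. From VC = 27q - 6q^2 + q^3, AVC = 27 - 6q + q^2.
At the minimum of AVC, MC = AVC. MC = 27 - 12q + 3q^2; setting MC = AVC gives 2q^2 - 6q = 0, so q = 3. min AVC = 18.
The firm shuts down for any P below $18.

$18 per unit, at q = 3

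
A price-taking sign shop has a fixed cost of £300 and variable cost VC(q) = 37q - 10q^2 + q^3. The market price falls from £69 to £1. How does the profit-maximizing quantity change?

MC = 37 - 20q + 3q^2; the shutdown threshold is min AVC = £12 (at q = 5).
At P = £69 ≥ min AVC, set P = MC on the rising branch: q = 8.
At P = £1 < min AVC = £12, price no longer covers variable cost at any output, so the firm shuts down: q = 0.

Output falls from 8 to 0 (the firm shuts down)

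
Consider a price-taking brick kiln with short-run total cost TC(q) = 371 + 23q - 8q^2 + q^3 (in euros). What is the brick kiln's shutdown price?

The firm shuts down when price falls below the minimum of average variable cost. AVC = VC/q = 23 - 8q + q^2.
At the minimum of AVC, MC = AVC. MC = 23 - 16q + 3q^2; setting MC = AVC gives 2q^2 - 8q = 0, so q = 4. min AVC = 7.
The firm shuts down for any P below €7.

€7 per unit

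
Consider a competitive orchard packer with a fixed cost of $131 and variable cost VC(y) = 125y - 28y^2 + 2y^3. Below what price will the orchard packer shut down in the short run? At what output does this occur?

The shutdown price is the minimum of AVC. VC = 125y - 28y^2 + 2y^3, so AVC = 125 - 28y + 2y^2.
At the minimum of AVC, MC = AVC. MC = 125 - 56y + 6y^2; setting MC = AVC gives 4y^2 - 28y = 0, so y = 7. min AVC = 27.
For P < $27 the firm produces nothing.

$27 per unit, at y = 7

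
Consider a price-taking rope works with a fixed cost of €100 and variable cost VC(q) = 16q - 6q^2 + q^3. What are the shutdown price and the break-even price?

AVC = 16 - 6q + q^2; minimized at q = 3, giving min AVC = €7. That is the shutdown price.
ATC = 100/q + 16 - 6q + q^2. Setting dATC/dq = −100/q^2 − 6 + 2q = 0 gives q = 5 (since 2·5^3 − 6·5^2 = 100).
min ATC = 100/5 + 16 − 6·5 + 5^2 = €31. That is the break-even price.
Between these two prices the firm operates at a loss; above €31 it earns a profit.

Shutdown price = €7; break-even price = €31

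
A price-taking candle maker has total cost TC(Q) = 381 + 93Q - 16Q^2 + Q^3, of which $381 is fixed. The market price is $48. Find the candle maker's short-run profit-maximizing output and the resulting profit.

AVC = 93 - 16Q + Q^2; min AVC = $29 at Q = 8. Since P = $48 ≥ min AVC, the firm produces.
With MC = 93 - 32Q + 3Q^2, P = MC on the upward-sloping part at Q* = 9.
TR = 48·9 = 432. TC = 381 + 270 = 651. Profit = 432 − 651 = -$219.
Shutting down would mean losing the fixed cost of $381, so operating at a loss of $219 is better by $162.

Profit = -$219 at Q = 9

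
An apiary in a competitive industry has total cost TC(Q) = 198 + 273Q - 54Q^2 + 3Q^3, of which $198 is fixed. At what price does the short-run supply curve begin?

$30 per unit

Short-run supply begins at min AVC. From VC = 273Q - 54Q^2 + 3Q^3, AVC = 273 - 54Q + 3Q^2.
At the minimum of AVC, MC = AVC. MC = 273 - 108Q + 9Q^2; setting MC = AVC gives 6Q^2 - 54Q = 0, so Q = 9. min AVC = 30.
For P < $30 the firm produces nothing.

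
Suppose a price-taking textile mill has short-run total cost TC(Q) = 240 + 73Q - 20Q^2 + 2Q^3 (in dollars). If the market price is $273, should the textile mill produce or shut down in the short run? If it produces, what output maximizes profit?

Strip out fixed cost: VC = 73Q - 20Q^2 + 2Q^3. Then AVC = 73 - 20Q + 2Q^2 and MC = 73 - 40Q + 6Q^2.
The AVC parabola has its vertex at Q = 20/4 = 5, where AVC = 73 - 20·5 + 2·5^2 = $23.
P = $273 exceeds min AVC = $23, so the firm stays open.
P = MC gives -200 - 40Q + 6Q^2 = 0, with roots -10/3 and 10. Take the larger (rising MC): Q* = 10.
Check: AVC at Q = 10 is $73 ≤ P, so revenue covers variable cost.
Profit = P·Q − TC = 273·10 − 970 = $1760.

Produce at Q = 10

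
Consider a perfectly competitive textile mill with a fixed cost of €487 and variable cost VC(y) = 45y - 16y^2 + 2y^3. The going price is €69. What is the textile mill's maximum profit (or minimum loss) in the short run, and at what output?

Profit = -€199 at y = 6

AVC = 45 - 16y + 2y^2; min AVC = €13 at y = 4. Since P = €69 ≥ min AVC, the firm produces.
MC = 45 - 32y + 6y^2. Setting P = MC and taking the root on the rising branch gives y* = 6.
TR = 69·6 = 414. TC = 487 + 126 = 613. Profit = 414 − 613 = -€199.
By producing, the firm covers all variable cost plus €288 of fixed cost; shutting down would lose the full €487.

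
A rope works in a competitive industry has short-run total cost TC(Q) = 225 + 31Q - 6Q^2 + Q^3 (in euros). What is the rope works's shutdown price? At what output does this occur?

The firm shuts down when price falls below the minimum of average variable cost. AVC = VC/Q = 31 - 6Q + Q^2.
dAVC/dQ = -6 + 2Q = 0 gives Q = 3. min AVC = 31 - 6·3 + 3^2 = 22.
So the shutdown price is €22.

€22 per unit, at Q = 3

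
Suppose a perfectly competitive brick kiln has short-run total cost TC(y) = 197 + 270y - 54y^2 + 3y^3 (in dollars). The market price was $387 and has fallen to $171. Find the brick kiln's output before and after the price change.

AVC = 270 - 54y + 3y^2, minimized at y = 9 where min AVC = $27. MC = 270 - 108y + 9y^2.
At P = $387 ≥ min AVC, set P = MC on the rising branch: y = 13.
At P = $171 ≥ min AVC, set P = MC: y = 11. The firm stays open but cuts output.

Output falls from 13 to 11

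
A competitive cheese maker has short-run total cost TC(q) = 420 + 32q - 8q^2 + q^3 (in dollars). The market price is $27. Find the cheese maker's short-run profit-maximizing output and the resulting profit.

Profit = -$370 at q = 5

AVC = 32 - 8q + q^2; min AVC = $16 at q = 4. Since P = $27 ≥ min AVC, the firm produces.
With MC = 32 - 16q + 3q^2, P = MC on the upward-sloping part at q* = 5.
TR = 27·5 = 135. TC = 420 + 85 = 505. Profit = 135 − 505 = -$370.
By producing, the firm covers all variable cost plus $50 of fixed cost; shutting down would lose the full $420.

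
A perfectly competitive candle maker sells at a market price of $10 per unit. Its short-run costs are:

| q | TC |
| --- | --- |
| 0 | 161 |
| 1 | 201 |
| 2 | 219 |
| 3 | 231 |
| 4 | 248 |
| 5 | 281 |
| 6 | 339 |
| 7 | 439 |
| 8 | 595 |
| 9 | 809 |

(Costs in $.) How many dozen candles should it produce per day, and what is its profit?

Compute π = P·q − TC at each output: q=0: -161; q=1: -191; q=2: -199; q=3: -201; q=4: -208; q=5: -231; q=6: -279; q=7: -369; q=8: -515; q=9: -719.
Profit is highest at q = 0. Equivalently, the lowest AVC in the table is 87/4 ≈ $21.75 at q = 4, and P = $10 falls below it — price never covers variable cost, so the firm shuts down and loses only its fixed cost.

q = 0 (shut down); profit = -$161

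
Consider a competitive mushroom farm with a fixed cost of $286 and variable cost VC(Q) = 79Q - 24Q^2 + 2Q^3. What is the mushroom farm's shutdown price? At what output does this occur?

$7 per unit, at Q = 6

Short-run supply begins at min AVC. From VC = 79Q - 24Q^2 + 2Q^3, AVC = 79 - 24Q + 2Q^2.
dAVC/dQ = -24 + 4Q = 0 gives Q = 6. min AVC = 79 - 24·6 + 2·6^2 = 7.
The firm shuts down for any P below $7.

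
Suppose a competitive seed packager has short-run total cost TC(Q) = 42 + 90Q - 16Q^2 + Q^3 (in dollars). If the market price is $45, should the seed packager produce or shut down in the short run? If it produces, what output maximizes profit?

Produce at Q = 9

Strip out fixed cost: VC = 90Q - 16Q^2 + Q^3. Then AVC = 90 - 16Q + Q^2 and MC = 90 - 32Q + 3Q^2.
AVC is minimized where dAVC/dQ = -16 + 2Q = 0, at Q = 8; min AVC = 90 - 16·8 + 8^2 = $26.
Because $45 ≥ $26, revenue can cover variable cost; the firm operates.
Set P = MC: 45 = 90 - 32Q + 3Q^2 → 45 - 32Q + 3Q^2 = 0. The roots are Q = 5/3 and Q = 9; the profit-maximizing output is on the rising part of MC, so Q* = 9.
Check: AVC at Q = 9 is $27 ≤ P, so revenue covers variable cost.
Profit = P·Q − TC = 45·9 − 285 = $120.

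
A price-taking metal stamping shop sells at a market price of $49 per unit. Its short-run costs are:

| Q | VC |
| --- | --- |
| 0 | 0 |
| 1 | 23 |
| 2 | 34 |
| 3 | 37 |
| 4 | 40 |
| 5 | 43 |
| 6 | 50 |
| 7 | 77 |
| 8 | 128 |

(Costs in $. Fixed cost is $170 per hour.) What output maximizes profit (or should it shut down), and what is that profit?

Profit at each row (π = 49Q − TC): Q=0: -170; Q=1: -144; Q=2: -106; Q=3: -60; Q=4: -14; Q=5: 32; Q=6: 74; Q=7: 96; Q=8: 94.
Profit is maximized at Q = 7. AVC there is 77/7 = $11 ≤ P, so producing beats shutting down (which would give -$170).

Q = 7; profit = $96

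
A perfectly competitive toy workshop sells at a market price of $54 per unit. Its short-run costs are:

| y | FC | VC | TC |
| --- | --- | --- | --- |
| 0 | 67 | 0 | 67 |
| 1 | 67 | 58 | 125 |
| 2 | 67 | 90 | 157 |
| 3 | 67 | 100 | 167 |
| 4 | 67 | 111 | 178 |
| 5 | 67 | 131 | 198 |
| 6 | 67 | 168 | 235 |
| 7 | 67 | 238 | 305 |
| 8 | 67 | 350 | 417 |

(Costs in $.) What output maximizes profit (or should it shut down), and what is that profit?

y = 6; profit = $89

Compute π = P·y − TC at each output: y=0: -67; y=1: -71; y=2: -49; y=3: -5; y=4: 38; y=5: 72; y=6: 89; y=7: 73; y=8: 15.
Profit is maximized at y = 6. AVC there is 168/6 = $28 ≤ P, so producing beats shutting down (which would give -$67).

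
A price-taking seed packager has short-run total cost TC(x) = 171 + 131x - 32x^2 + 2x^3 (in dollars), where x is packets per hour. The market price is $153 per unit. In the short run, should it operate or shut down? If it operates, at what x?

Variable cost is VC = 131x - 32x^2 + 2x^3, so AVC = VC/x = 131 - 32x + 2x^2 and MC = dTC/dx = 131 - 64x + 6x^2.
AVC hits its minimum where MC = AVC, at x = 8, giving min AVC = 131 - 32·8 + 2·8^2 = $3.
P = $153 exceeds min AVC = $3, so the firm stays open.
P = MC gives -22 - 64x + 6x^2 = 0, with roots -1/3 and 11. Take the larger (rising MC): x* = 11.
Check: AVC at x = 11 is $21 ≤ P, so revenue covers variable cost.
Profit = P·x − TC = 153·11 − 402 = $1281.

Produce at x = 11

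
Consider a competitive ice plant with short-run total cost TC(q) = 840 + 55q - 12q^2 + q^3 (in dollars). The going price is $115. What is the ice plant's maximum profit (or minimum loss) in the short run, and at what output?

AVC = 55 - 12q + q^2; min AVC = $19 at q = 6. Since P = $115 ≥ min AVC, the firm produces.
With MC = 55 - 24q + 3q^2, P = MC on the upward-sloping part at q* = 10.
TR = 115·10 = 1150. TC = 840 + 350 = 1190. Profit = 1150 − 1190 = -$40.
By producing, the firm covers all variable cost plus $800 of fixed cost; shutting down would lose the full $840.

Profit = -$40 at q = 10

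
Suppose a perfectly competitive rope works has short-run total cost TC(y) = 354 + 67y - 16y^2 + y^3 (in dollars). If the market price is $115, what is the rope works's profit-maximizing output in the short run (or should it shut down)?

From TC, MC = TC'(y) = 67 - 32y + 3y^2 and AVC = VC/y = 67 - 16y + y^2.
AVC is minimized where dAVC/dy = -16 + 2y = 0, at y = 8; min AVC = 67 - 16·8 + 8^2 = $3.
Because $115 ≥ $3, revenue can cover variable cost; the firm operates.
Set P = MC: 115 = 67 - 32y + 3y^2 → -48 - 32y + 3y^2 = 0. The roots are y = -4/3 and y = 12; the profit-maximizing output is on the rising part of MC, so y* = 12.
Check: AVC at y = 12 is $19 ≤ P, so revenue covers variable cost.
Profit = P·y − TC = 115·12 − 582 = $798.

Produce at y = 12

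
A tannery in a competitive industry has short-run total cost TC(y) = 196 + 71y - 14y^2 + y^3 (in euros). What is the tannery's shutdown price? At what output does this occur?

€22 per unit, at y = 7

The firm shuts down when price falls below the minimum of average variable cost. AVC = VC/y = 71 - 14y + y^2.
At the minimum of AVC, MC = AVC. MC = 71 - 28y + 3y^2; setting MC = AVC gives 2y^2 - 14y = 0, so y = 7. min AVC = 22.
For P < €22 the firm produces nothing.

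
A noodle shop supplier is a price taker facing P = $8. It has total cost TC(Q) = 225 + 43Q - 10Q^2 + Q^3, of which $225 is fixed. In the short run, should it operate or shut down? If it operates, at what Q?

Strip out fixed cost: VC = 43Q - 10Q^2 + Q^3. Then AVC = 43 - 10Q + Q^2 and MC = 43 - 20Q + 3Q^2.
The AVC parabola has its vertex at Q = 10/2 = 5, where AVC = 43 - 10·5 + 5^2 = $18.
With P < min AVC ($8 < $18), every unit sold adds to the loss.
The firm minimizes its loss by shutting down and losing only its fixed cost of $225.

Shut down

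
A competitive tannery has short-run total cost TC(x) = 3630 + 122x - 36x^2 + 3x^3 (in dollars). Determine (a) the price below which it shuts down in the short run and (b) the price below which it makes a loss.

Shutdown price = min AVC. AVC = 122 - 36x + 3x^2, with vertex at x = 6 and minimum $14.
ATC = 3630/x + 122 - 36x + 3x^2. Setting dATC/dx = −3630/x^2 − 36 + 6x = 0 gives x = 11 (since 6·11^3 − 36·11^2 = 3630).
min ATC = 3630/11 + 122 − 36·11 + 3·11^2 = $419. That is the break-even price.
Between these two prices the firm operates at a loss; above $419 it earns a profit.

Shutdown price = $14; break-even price = $419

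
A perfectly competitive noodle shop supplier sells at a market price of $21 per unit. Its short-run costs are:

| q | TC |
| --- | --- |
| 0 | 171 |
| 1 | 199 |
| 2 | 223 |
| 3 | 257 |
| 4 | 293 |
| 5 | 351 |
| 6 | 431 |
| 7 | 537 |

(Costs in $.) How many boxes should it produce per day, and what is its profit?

Profit at each row (π = 21q − TC): q=0: -171; q=1: -178; q=2: -181; q=3: -194; q=4: -209; q=5: -246; q=6: -305; q=7: -390.
Profit is highest at q = 0. Equivalently, the lowest AVC in the table is 52/2 ≈ $26 at q = 2, and P = $21 falls below it — price never covers variable cost, so the firm shuts down and loses only its fixed cost.

q = 0 (shut down); profit = -$171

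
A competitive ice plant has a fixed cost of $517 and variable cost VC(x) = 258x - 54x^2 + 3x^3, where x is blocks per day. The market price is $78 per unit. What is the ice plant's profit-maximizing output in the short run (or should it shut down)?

Strip out fixed cost: VC = 258x - 54x^2 + 3x^3. Then AVC = 258 - 54x + 3x^2 and MC = 258 - 108x + 9x^2.
AVC hits its minimum where MC = AVC, at x = 9, giving min AVC = 258 - 54·9 + 3·9^2 = $15.
P = $78 exceeds min AVC = $15, so the firm stays open.
Solving P = MC: 180 - 108x + 9x^2 = 0 ⇒ x = 2 or 10. On the upward-sloping branch, x* = 10.
Check: AVC at x = 10 is $18 ≤ P, so revenue covers variable cost.
Profit = P·x − TC = 78·10 − 697 = $83.

Produce at x = 10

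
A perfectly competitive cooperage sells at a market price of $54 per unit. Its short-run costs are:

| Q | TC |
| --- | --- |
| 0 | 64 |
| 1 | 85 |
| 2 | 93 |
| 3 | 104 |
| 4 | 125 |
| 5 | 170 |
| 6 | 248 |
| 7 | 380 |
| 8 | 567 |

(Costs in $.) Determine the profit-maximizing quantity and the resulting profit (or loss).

Q = 5; profit = $100

Profit at each row (π = 54Q − TC): Q=0: -64; Q=1: -31; Q=2: 15; Q=3: 58; Q=4: 91; Q=5: 100; Q=6: 76; Q=7: -2; Q=8: -135.
Profit is maximized at Q = 5. AVC there is 106/5 = $21.20 ≤ P, so producing beats shutting down (which would give -$64).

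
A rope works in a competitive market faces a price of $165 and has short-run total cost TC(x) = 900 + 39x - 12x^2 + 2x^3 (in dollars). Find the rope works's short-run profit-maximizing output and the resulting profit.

Profit = -$116 at x = 7

AVC = 39 - 12x + 2x^2 has its minimum $21 at x = 3; price $165 clears that bar, so the firm operates.
With MC = 39 - 24x + 6x^2, P = MC on the upward-sloping part at x* = 7.
TR = 165·7 = 1155. TC = 900 + 371 = 1271. Profit = 1155 − 1271 = -$116.
By producing, the firm covers all variable cost plus $784 of fixed cost; shutting down would lose the full $900.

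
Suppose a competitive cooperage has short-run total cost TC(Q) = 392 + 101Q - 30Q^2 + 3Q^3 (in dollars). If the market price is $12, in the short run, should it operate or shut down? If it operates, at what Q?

Shut down

Variable cost is VC = 101Q - 30Q^2 + 3Q^3, so AVC = VC/Q = 101 - 30Q + 3Q^2 and MC = dTC/dQ = 101 - 60Q + 9Q^2.
The AVC parabola has its vertex at Q = 30/6 = 5, where AVC = 101 - 30·5 + 3·5^2 = $26.
Since P = $12 < min AVC = $26, price fails to cover variable cost at any output.
The firm minimizes its loss by shutting down and losing only its fixed cost of $392.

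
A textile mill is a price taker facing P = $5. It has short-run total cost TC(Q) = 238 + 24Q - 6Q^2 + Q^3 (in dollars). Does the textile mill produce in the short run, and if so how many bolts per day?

Shut down

Strip out fixed cost: VC = 24Q - 6Q^2 + Q^3. Then AVC = 24 - 6Q + Q^2 and MC = 24 - 12Q + 3Q^2.
AVC hits its minimum where MC = AVC, at Q = 3, giving min AVC = 24 - 6·3 + 3^2 = $15.
Since P = $5 < min AVC = $15, price fails to cover variable cost at any output.
Best response: produce nothing and absorb the $238 fixed cost.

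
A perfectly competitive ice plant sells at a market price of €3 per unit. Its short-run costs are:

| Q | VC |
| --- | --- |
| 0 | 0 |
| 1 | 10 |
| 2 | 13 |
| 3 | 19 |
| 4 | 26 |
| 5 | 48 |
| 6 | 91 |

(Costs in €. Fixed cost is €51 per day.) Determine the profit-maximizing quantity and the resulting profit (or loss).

Q = 0 (shut down); profit = -€51

Compute π = P·Q − TC at each output: Q=0: -51; Q=1: -58; Q=2: -58; Q=3: -61; Q=4: -65; Q=5: -84; Q=6: -124.
Profit is highest at Q = 0. Equivalently, the lowest AVC in the table is 19/3 ≈ €6.33 at Q = 3, and P = €3 falls below it — price never covers variable cost, so the firm shuts down and loses only its fixed cost.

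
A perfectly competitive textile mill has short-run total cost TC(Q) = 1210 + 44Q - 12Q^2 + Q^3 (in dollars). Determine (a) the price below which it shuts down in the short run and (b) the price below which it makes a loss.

Shutdown price = min AVC. AVC = 44 - 12Q + Q^2, with vertex at Q = 6 and minimum $8.
ATC = 1210/Q + 44 - 12Q + Q^2. Setting dATC/dQ = −1210/Q^2 − 12 + 2Q = 0 gives Q = 11 (since 2·11^3 − 12·11^2 = 1210).
min ATC = 1210/11 + 44 − 12·11 + 11^2 = $143. That is the break-even price.
Between these two prices the firm operates at a loss; above $143 it earns a profit.

Shutdown price = $8; break-even price = $143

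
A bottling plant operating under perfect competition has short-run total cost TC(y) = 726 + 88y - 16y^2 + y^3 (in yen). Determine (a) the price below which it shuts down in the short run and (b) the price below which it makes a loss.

Shutdown price = ¥24; break-even price = ¥99

AVC = 88 - 16y + y^2; minimized at y = 8, giving min AVC = ¥24. That is the shutdown price.
ATC = 726/y + 88 - 16y + y^2. Setting dATC/dy = −726/y^2 − 16 + 2y = 0 gives y = 11 (since 2·11^3 − 16·11^2 = 726).
min ATC = 726/11 + 88 − 16·11 + 11^2 = ¥99. That is the break-even price.
For ¥24 ≤ P < ¥99 the firm produces at a loss; below ¥24 it shuts down.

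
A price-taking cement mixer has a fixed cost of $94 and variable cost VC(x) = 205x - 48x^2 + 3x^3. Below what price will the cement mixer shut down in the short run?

The firm shuts down when price falls below the minimum of average variable cost. AVC = VC/x = 205 - 48x + 3x^2.
At the minimum of AVC, MC = AVC. MC = 205 - 96x + 9x^2; setting MC = AVC gives 6x^2 - 48x = 0, so x = 8. min AVC = 13.
For P < $13 the firm produces nothing.

$13 per unit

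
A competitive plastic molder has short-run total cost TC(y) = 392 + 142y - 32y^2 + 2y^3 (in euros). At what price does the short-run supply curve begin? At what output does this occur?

Short-run supply begins at min AVC. From VC = 142y - 32y^2 + 2y^3, AVC = 142 - 32y + 2y^2.
dAVC/dy = -32 + 4y = 0 gives y = 8. min AVC = 142 - 32·8 + 2·8^2 = 14.
So the shutdown price is €14.

€14 per unit, at y = 8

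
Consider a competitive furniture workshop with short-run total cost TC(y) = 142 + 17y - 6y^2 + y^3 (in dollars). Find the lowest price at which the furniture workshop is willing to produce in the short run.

Short-run supply begins at min AVC. From VC = 17y - 6y^2 + y^3, AVC = 17 - 6y + y^2.
At the minimum of AVC, MC = AVC. MC = 17 - 12y + 3y^2; setting MC = AVC gives 2y^2 - 6y = 0, so y = 3. min AVC = 8.
For P < $8 the firm produces nothing.

$8 per unit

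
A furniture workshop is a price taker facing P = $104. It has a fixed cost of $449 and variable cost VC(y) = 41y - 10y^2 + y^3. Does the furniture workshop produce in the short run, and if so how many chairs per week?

Produce at y = 9

From TC, MC = TC'(y) = 41 - 20y + 3y^2 and AVC = VC/y = 41 - 10y + y^2.
AVC hits its minimum where MC = AVC, at y = 5, giving min AVC = 41 - 10·5 + 5^2 = $16.
Because $104 ≥ $16, revenue can cover variable cost; the firm operates.
Solving P = MC: -63 - 20y + 3y^2 = 0 ⇒ y = -7/3 or 9. On the upward-sloping branch, y* = 9.
Check: AVC at y = 9 is $32 ≤ P, so revenue covers variable cost.
Profit = P·y − TC = 104·9 − 737 = $199.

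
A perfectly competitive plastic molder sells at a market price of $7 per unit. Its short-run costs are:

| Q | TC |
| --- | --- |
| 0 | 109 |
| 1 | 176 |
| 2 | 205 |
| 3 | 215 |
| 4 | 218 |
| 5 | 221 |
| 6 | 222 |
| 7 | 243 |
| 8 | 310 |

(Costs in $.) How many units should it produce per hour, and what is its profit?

Tabulate TR − TC: Q=0: -109; Q=1: -169; Q=2: -191; Q=3: -194; Q=4: -190; Q=5: -186; Q=6: -180; Q=7: -194; Q=8: -254.
Profit is highest at Q = 0. Equivalently, the lowest AVC in the table is 113/6 ≈ $18.83 at Q = 6, and P = $7 falls below it — price never covers variable cost, so the firm shuts down and loses only its fixed cost.

Q = 0 (shut down); profit = -$109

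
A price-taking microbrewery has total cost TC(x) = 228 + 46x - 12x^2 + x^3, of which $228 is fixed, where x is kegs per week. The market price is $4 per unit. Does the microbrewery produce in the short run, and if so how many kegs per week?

Variable cost is VC = 46x - 12x^2 + x^3, so AVC = VC/x = 46 - 12x + x^2 and MC = dTC/dx = 46 - 24x + 3x^2.
AVC is minimized where dAVC/dx = -12 + 2x = 0, at x = 6; min AVC = 46 - 12·6 + 6^2 = $10.
With P < min AVC ($4 < $10), every unit sold adds to the loss.
Best response: produce nothing and absorb the $228 fixed cost.

Shut down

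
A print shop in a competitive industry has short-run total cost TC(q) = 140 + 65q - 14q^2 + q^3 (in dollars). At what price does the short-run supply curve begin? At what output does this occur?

$16 per unit, at q = 7

The firm shuts down when price falls below the minimum of average variable cost. AVC = VC/q = 65 - 14q + q^2.
At the minimum of AVC, MC = AVC. MC = 65 - 28q + 3q^2; setting MC = AVC gives 2q^2 - 14q = 0, so q = 7. min AVC = 16.
For P < $16 the firm produces nothing.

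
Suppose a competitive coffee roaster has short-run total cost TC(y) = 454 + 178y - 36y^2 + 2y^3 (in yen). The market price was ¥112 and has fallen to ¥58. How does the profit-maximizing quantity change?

Output falls from 11 to 10

AVC = 178 - 36y + 2y^2, minimized at y = 9 where min AVC = ¥16. MC = 178 - 72y + 6y^2.
With P = ¥112 above the shutdown price, P = MC gives y = 11.
At P = ¥58 ≥ min AVC, set P = MC: y = 10. The firm stays open but cuts output.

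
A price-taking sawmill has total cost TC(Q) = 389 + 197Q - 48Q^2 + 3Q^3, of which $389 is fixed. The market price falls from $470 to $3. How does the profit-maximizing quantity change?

MC = 197 - 96Q + 9Q^2; the shutdown threshold is min AVC = $5 (at Q = 8).
At P = $470 ≥ min AVC, set P = MC on the rising branch: Q = 13.
At P = $3 < min AVC = $5, price no longer covers variable cost at any output, so the firm shuts down: Q = 0.

Output falls from 13 to 0 (the firm shuts down)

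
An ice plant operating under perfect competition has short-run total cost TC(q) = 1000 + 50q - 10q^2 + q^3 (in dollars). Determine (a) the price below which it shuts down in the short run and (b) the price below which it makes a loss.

Shutdown price = min AVC. AVC = 50 - 10q + q^2, with vertex at q = 5 and minimum $25.
ATC = 1000/q + 50 - 10q + q^2. Setting dATC/dq = −1000/q^2 − 10 + 2q = 0 gives q = 10 (since 2·10^3 − 10·10^2 = 1000).
min ATC = 1000/10 + 50 − 10·10 + 10^2 = $150. That is the break-even price.
For $25 ≤ P < $150 the firm produces at a loss; below $25 it shuts down.

Shutdown price = $25; break-even price = $150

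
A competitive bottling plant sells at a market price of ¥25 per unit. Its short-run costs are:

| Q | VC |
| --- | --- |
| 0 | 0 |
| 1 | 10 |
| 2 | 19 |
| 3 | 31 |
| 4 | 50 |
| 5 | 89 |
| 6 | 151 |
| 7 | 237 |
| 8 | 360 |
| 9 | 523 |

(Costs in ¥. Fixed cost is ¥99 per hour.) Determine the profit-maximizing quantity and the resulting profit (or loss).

Q = 4; profit = -¥49

Compute π = P·Q − TC at each output: Q=0: -99; Q=1: -84; Q=2: -68; Q=3: -55; Q=4: -49; Q=5: -63; Q=6: -100; Q=7: -161; Q=8: -259; Q=9: -397.
Profit is maximized at Q = 4. AVC there is 50/4 = ¥12.50 ≤ P, so producing beats shutting down (which would give -¥99).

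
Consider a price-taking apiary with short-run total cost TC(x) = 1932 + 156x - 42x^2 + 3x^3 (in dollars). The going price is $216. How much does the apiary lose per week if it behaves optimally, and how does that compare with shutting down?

AVC = 156 - 42x + 3x^2 has its minimum $9 at x = 7; price $216 clears that bar, so the firm operates.
MC = 156 - 84x + 9x^2. Setting P = MC and taking the root on the rising branch gives x* = 10.
TR = 216·10 = 2160. TC = 1932 + 360 = 2292. Profit = 2160 − 2292 = -$132.
By producing, the firm covers all variable cost plus $1800 of fixed cost; shutting down would lose the full $1932.

Profit = -$132 at x = 10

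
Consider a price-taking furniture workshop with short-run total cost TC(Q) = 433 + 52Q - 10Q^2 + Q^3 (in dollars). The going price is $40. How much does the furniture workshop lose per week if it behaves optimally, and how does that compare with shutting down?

AVC = 52 - 10Q + Q^2; min AVC = $27 at Q = 5. Since P = $40 ≥ min AVC, the firm produces.
With MC = 52 - 20Q + 3Q^2, P = MC on the upward-sloping part at Q* = 6.
TR = 40·6 = 240. TC = 433 + 168 = 601. Profit = 240 − 601 = -$361.
That loss of $361 beats the $433 the firm would lose by shutting down; producing recovers $72 of fixed cost.

Profit = -$361 at Q = 6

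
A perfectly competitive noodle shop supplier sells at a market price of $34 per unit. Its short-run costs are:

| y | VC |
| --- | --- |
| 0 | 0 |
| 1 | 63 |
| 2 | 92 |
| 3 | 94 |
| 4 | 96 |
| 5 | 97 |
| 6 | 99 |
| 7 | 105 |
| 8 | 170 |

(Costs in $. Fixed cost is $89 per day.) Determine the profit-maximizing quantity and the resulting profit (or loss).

Profit at each row (π = 34y − TC): y=0: -89; y=1: -118; y=2: -113; y=3: -81; y=4: -49; y=5: -16; y=6: 16; y=7: 44; y=8: 13.
Profit is maximized at y = 7. AVC there is 105/7 = $15 ≤ P, so producing beats shutting down (which would give -$89).

y = 7; profit = $44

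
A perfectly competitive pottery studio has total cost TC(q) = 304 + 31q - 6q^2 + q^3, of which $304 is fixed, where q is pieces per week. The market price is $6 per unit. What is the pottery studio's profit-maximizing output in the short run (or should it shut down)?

From TC, MC = TC'(q) = 31 - 12q + 3q^2 and AVC = VC/q = 31 - 6q + q^2.
The AVC parabola has its vertex at q = 6/2 = 3, where AVC = 31 - 6·3 + 3^2 = $22.
Since P = $6 < min AVC = $22, price fails to cover variable cost at any output.
Best response: produce nothing and absorb the $304 fixed cost.

Shut down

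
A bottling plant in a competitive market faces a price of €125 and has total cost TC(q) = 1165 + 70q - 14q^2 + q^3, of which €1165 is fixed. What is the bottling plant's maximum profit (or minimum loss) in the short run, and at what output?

AVC = 70 - 14q + q^2; min AVC = €21 at q = 7. Since P = €125 ≥ min AVC, the firm produces.
With MC = 70 - 28q + 3q^2, P = MC on the upward-sloping part at q* = 11.
TR = 125·11 = 1375. TC = 1165 + 407 = 1572. Profit = 1375 − 1572 = -€197.
Shutting down would mean losing the fixed cost of €1165, so operating at a loss of €197 is better by €968.

Profit = -€197 at q = 11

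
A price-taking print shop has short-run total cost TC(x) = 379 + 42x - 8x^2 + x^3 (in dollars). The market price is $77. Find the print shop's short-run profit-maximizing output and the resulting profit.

AVC = 42 - 8x + x^2 has its minimum $26 at x = 4; price $77 clears that bar, so the firm operates.
With MC = 42 - 16x + 3x^2, P = MC on the upward-sloping part at x* = 7.
TR = 77·7 = 539. TC = 379 + 245 = 624. Profit = 539 − 624 = -$85.
By producing, the firm covers all variable cost plus $294 of fixed cost; shutting down would lose the full $379.

Profit = -$85 at x = 7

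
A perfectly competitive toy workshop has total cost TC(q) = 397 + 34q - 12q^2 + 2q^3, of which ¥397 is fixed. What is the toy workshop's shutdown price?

¥16 per unit

Short-run supply begins at min AVC. From VC = 34q - 12q^2 + 2q^3, AVC = 34 - 12q + 2q^2.
dAVC/dq = -12 + 4q = 0 gives q = 3. min AVC = 34 - 12·3 + 2·3^2 = 16.
For P < ¥16 the firm produces nothing.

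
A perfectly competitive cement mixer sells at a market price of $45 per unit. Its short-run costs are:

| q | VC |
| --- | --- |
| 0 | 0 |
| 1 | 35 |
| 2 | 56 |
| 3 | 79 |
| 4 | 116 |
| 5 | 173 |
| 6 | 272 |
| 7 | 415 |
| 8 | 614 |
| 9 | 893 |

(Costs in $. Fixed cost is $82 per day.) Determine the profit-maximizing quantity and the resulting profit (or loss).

Profit at each row (π = 45q − TC): q=0: -82; q=1: -72; q=2: -48; q=3: -26; q=4: -18; q=5: -30; q=6: -84; q=7: -182; q=8: -336; q=9: -570.
Profit is maximized at q = 4. AVC there is 116/4 = $29 ≤ P, so producing beats shutting down (which would give -$82).

q = 4; profit = -$18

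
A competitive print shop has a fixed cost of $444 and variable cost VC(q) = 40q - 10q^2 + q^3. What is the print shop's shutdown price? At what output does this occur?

$15 per unit, at q = 5

The shutdown price is the minimum of AVC. VC = 40q - 10q^2 + q^3, so AVC = 40 - 10q + q^2.
dAVC/dq = -10 + 2q = 0 gives q = 5. min AVC = 40 - 10·5 + 5^2 = 15.
So the shutdown price is $15.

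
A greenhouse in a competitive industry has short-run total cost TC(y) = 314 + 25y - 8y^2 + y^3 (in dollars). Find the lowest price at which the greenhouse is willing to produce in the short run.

$9 per unit

The shutdown price is the minimum of AVC. VC = 25y - 8y^2 + y^3, so AVC = 25 - 8y + y^2.
dAVC/dy = -8 + 2y = 0 gives y = 4. min AVC = 25 - 8·4 + 4^2 = 9.
The firm shuts down for any P below $9.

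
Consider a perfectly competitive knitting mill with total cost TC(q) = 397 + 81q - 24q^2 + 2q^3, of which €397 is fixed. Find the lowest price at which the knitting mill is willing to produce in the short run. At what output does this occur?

The firm shuts down when price falls below the minimum of average variable cost. AVC = VC/q = 81 - 24q + 2q^2.
At the minimum of AVC, MC = AVC. MC = 81 - 48q + 6q^2; setting MC = AVC gives 4q^2 - 24q = 0, so q = 6. min AVC = 9.
So the shutdown price is €9.

€9 per unit, at q = 6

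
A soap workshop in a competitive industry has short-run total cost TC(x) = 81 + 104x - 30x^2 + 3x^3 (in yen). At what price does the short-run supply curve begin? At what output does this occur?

The firm shuts down when price falls below the minimum of average variable cost. AVC = VC/x = 104 - 30x + 3x^2.
At the minimum of AVC, MC = AVC. MC = 104 - 60x + 9x^2; setting MC = AVC gives 6x^2 - 30x = 0, so x = 5. min AVC = 29.
So the shutdown price is ¥29.

¥29 per unit, at x = 5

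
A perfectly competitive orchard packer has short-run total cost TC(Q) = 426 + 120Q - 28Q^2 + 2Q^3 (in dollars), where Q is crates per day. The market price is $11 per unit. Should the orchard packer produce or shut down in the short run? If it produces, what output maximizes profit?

Strip out fixed cost: VC = 120Q - 28Q^2 + 2Q^3. Then AVC = 120 - 28Q + 2Q^2 and MC = 120 - 56Q + 6Q^2.
AVC hits its minimum where MC = AVC, at Q = 7, giving min AVC = 120 - 28·7 + 2·7^2 = $22.
With P < min AVC ($11 < $22), every unit sold adds to the loss.
Shutting down limits the loss to fixed cost, $426.

Shut down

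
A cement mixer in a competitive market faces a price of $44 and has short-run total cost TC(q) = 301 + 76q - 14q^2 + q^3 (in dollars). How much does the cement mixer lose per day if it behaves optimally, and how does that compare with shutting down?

Profit = -$173 at q = 8

AVC = 76 - 14q + q^2 has its minimum $27 at q = 7; price $44 clears that bar, so the firm operates.
MC = 76 - 28q + 3q^2. Setting P = MC and taking the root on the rising branch gives q* = 8.
TR = 44·8 = 352. TC = 301 + 224 = 525. Profit = 352 − 525 = -$173.
By producing, the firm covers all variable cost plus $128 of fixed cost; shutting down would lose the full $301.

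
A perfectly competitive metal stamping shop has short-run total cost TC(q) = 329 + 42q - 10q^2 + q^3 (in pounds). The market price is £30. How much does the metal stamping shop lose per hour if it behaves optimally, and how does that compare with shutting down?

Profit = -£257 at q = 6

AVC = 42 - 10q + q^2 has its minimum £17 at q = 5; price £30 clears that bar, so the firm operates.
MC = 42 - 20q + 3q^2. Setting P = MC and taking the root on the rising branch gives q* = 6.
TR = 30·6 = 180. TC = 329 + 108 = 437. Profit = 180 − 437 = -£257.
Shutting down would mean losing the fixed cost of £329, so operating at a loss of £257 is better by £72.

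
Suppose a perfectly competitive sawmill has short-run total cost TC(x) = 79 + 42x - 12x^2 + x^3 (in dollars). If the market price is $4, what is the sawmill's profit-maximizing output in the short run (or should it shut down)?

From TC, MC = TC'(x) = 42 - 24x + 3x^2 and AVC = VC/x = 42 - 12x + x^2.
The AVC parabola has its vertex at x = 12/2 = 6, where AVC = 42 - 12·6 + 6^2 = $6.
P = $4 lies below min AVC = $6; no output level covers variable cost.
Best response: produce nothing and absorb the $79 fixed cost.

Shut down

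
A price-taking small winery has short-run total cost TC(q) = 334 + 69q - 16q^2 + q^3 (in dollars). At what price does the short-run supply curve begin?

Short-run supply begins at min AVC. From VC = 69q - 16q^2 + q^3, AVC = 69 - 16q + q^2.
At the minimum of AVC, MC = AVC. MC = 69 - 32q + 3q^2; setting MC = AVC gives 2q^2 - 16q = 0, so q = 8. min AVC = 5.
For P < $5 the firm produces nothing.

$5 per unit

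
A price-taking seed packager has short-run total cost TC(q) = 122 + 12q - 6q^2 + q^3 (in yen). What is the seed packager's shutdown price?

Short-run supply begins at min AVC. From VC = 12q - 6q^2 + q^3, AVC = 12 - 6q + q^2.
At the minimum of AVC, MC = AVC. MC = 12 - 12q + 3q^2; setting MC = AVC gives 2q^2 - 6q = 0, so q = 3. min AVC = 3.
So the shutdown price is ¥3.

¥3 per unit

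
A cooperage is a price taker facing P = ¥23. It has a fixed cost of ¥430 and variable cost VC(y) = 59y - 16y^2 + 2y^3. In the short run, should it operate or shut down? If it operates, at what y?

Shut down

Strip out fixed cost: VC = 59y - 16y^2 + 2y^3. Then AVC = 59 - 16y + 2y^2 and MC = 59 - 32y + 6y^2.
The AVC parabola has its vertex at y = 16/4 = 4, where AVC = 59 - 16·4 + 2·4^2 = ¥27.
With P < min AVC (¥23 < ¥27), every unit sold adds to the loss.
Shutting down limits the loss to fixed cost, ¥430.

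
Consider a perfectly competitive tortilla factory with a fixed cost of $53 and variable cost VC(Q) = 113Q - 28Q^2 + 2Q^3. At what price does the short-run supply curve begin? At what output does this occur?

The shutdown price is the minimum of AVC. VC = 113Q - 28Q^2 + 2Q^3, so AVC = 113 - 28Q + 2Q^2.
dAVC/dQ = -28 + 4Q = 0 gives Q = 7. min AVC = 113 - 28·7 + 2·7^2 = 15.
So the shutdown price is $15.

$15 per unit, at Q = 7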